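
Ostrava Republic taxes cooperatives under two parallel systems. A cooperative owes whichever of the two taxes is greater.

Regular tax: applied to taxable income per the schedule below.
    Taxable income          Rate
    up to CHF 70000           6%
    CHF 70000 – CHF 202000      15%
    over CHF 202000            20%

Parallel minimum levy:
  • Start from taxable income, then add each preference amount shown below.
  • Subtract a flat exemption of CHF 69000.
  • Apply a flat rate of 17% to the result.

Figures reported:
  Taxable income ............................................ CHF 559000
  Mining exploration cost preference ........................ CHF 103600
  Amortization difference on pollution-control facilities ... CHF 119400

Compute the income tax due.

CHF 121210

Parallel minimum levy:
  Adjusted income: CHF 559000 + CHF 103600 + CHF 119400 = CHF 782000
  Less exemption CHF 69000 → base CHF 713000
  CHF 713000 × 17% = CHF 121210

Regular tax:
  CHF 70000 × 6% = CHF 4200
  CHF 132000 × 15% = CHF 19800
  CHF 357000 × 20% = CHF 71400
  → CHF 95400

CHF 121210 > CHF 95400, so the parallel minimum levy is the binding amount.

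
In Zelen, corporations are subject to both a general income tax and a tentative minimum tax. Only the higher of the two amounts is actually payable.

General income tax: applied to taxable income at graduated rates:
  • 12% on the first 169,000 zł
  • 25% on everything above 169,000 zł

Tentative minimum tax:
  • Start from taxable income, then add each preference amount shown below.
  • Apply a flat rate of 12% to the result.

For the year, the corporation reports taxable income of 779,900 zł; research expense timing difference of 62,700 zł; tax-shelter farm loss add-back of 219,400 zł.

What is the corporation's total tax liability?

General income tax:
  169,000 zł × 12% = 20,280 zł
  610,900 zł × 25% = 152,725 zł
  → 173,005 zł

Tentative minimum tax:
  Adjusted income: 779,900 zł + 62,700 zł + 219,400 zł = 1,062,000 zł
  1,062,000 zł × 12% = 127,440 zł

173,005 zł > 127,440 zł, so the general income tax governs.

173,005 zł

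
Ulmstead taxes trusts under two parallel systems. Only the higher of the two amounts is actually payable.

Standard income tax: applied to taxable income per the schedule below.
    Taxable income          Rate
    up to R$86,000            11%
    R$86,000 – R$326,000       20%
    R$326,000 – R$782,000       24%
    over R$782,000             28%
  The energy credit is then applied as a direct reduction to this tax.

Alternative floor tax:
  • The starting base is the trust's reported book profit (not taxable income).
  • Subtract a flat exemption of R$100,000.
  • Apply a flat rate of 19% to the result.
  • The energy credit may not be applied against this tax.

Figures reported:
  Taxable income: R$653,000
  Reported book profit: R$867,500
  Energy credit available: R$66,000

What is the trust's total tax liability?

R$145,825

Alternative floor tax:
  Base (reported book profit): R$867,500
  Less exemption R$100,000 → base R$767,500
  R$767,500 × 19% = R$145,825

Standard income tax:
  R$86,000 × 11% = R$9,460
  R$240,000 × 20% = R$48,000
  R$327,000 × 24% = R$78,480
  → R$135,940
  Less energy credit R$66,000 → R$69,940

R$145,825 > R$69,940, so the alternative floor tax is the binding amount.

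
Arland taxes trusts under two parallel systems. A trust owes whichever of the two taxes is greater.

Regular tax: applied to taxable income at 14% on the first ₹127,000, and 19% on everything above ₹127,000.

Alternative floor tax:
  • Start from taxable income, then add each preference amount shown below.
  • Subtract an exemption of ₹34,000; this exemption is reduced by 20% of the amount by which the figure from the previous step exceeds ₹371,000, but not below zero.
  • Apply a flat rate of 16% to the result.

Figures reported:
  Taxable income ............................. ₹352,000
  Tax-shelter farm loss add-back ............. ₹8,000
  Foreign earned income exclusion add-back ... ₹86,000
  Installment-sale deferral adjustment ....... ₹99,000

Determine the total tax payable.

Alternative floor tax:
  Adjusted income: ₹352,000 + ₹8,000 + ₹86,000 + ₹99,000 = ₹545,000
  Exemption: 20% × (₹545,000 − ₹371,000) = ₹34,800 ≥ ₹34,000, so the exemption is fully phased out
  Base: ₹545,000 − ₹0 = ₹545,000
  ₹545,000 × 16% = ₹87,200

Regular tax:
  ₹127,000 × 14% = ₹17,780
  ₹225,000 × 19% = ₹42,750
  → ₹60,530

₹87,200 > ₹60,530, so the alternative floor tax is the binding amount.

₹87,200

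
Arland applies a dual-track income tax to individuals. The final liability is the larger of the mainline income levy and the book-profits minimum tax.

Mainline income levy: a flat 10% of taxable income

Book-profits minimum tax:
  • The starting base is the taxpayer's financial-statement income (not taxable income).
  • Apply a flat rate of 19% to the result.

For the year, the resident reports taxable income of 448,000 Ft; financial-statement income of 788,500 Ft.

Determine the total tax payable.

149,815 Ft

Book-profits minimum tax:
  Base (financial-statement income): 788,500 Ft
  788,500 Ft × 19% = 149,815 Ft

Mainline income levy:
  448,000 Ft × 10% = 44,800 Ft

149,815 Ft > 44,800 Ft, so the book-profits minimum tax is the binding amount.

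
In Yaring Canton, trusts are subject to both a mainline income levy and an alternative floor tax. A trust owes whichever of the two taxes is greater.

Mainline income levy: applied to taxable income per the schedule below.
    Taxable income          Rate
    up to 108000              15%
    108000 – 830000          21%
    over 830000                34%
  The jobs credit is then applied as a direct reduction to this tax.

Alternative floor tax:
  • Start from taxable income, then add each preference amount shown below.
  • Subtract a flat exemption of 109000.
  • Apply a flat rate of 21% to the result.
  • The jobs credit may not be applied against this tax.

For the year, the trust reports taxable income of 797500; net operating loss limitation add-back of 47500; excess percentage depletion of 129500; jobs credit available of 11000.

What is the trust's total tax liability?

Mainline income levy:
  108000 × 15% = 16200
  689500 × 21% = 144795
  → 160995
  Less jobs credit 11000 → 149995

Alternative floor tax:
  Adjusted income: 797500 + 47500 + 129500 = 974500
  Less exemption 109000 → base 865500
  865500 × 21% = 181755

181755 > 149995, so the alternative floor tax is the binding amount.

181755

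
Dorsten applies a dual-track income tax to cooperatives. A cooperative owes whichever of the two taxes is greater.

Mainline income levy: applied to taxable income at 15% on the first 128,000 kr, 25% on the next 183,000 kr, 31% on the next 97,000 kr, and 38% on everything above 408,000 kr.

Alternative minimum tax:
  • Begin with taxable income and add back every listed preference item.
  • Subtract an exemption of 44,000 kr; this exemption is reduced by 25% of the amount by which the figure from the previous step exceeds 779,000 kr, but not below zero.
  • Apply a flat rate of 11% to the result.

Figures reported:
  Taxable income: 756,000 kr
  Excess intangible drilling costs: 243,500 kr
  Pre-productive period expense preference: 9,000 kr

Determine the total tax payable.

Mainline income levy:
  128,000 kr × 15% = 19,200 kr
  183,000 kr × 25% = 45,750 kr
  97,000 kr × 31% = 30,070 kr
  348,000 kr × 38% = 132,240 kr
  → 227,260 kr

Alternative minimum tax:
  Adjusted income: 756,000 kr + 243,500 kr + 9,000 kr = 1,008,500 kr
  Exemption: 25% × (1,008,500 kr − 779,000 kr) = 57,375 kr ≥ 44,000 kr, so the exemption is fully phased out
  Base: 1,008,500 kr − 0 kr = 1,008,500 kr
  1,008,500 kr × 11% = 110,935 kr

227,260 kr > 110,935 kr, so the mainline income levy governs.

227,260 kr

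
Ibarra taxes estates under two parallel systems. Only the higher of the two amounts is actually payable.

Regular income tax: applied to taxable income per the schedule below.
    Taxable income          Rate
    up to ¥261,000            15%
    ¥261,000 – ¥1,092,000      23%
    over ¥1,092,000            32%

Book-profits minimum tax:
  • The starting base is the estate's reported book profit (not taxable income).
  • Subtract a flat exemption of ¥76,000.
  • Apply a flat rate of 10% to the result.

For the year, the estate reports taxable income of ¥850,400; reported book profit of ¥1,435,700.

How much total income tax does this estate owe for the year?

Book-profits minimum tax:
  Base (reported book profit): ¥1,435,700
  Less exemption ¥76,000 → base ¥1,359,700
  ¥1,359,700 × 10% = ¥135,970

Regular income tax:
  ¥261,000 × 15% = ¥39,150
  ¥589,400 × 23% = ¥135,562
  → ¥174,712

¥174,712 > ¥135,970, so the regular income tax governs.

¥174,712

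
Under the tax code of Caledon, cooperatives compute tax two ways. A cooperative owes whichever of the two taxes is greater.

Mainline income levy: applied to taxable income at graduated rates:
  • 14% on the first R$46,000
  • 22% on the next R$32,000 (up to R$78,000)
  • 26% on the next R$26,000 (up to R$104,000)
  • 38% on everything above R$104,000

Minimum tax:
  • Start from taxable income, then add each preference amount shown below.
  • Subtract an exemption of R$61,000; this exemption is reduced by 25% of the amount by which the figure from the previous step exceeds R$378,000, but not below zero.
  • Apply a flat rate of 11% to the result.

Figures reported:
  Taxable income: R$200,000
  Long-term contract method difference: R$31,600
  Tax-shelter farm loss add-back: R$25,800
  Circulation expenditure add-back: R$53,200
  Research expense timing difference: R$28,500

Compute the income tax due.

Mainline income levy:
  R$46,000 × 14% = R$6,440
  R$32,000 × 22% = R$7,040
  R$26,000 × 26% = R$6,760
  R$96,000 × 38% = R$36,480
  → R$56,720

Minimum tax:
  Adjusted income: R$200,000 + R$31,600 + R$25,800 + R$53,200 + R$28,500 = R$339,100
  Exemption: R$339,100 ≤ R$378,000, so full R$61,000 applies
  Base: R$339,100 − R$61,000 = R$278,100
  R$278,100 × 11% = R$30,591

R$56,720 > R$30,591, so the mainline income levy governs.

R$56,720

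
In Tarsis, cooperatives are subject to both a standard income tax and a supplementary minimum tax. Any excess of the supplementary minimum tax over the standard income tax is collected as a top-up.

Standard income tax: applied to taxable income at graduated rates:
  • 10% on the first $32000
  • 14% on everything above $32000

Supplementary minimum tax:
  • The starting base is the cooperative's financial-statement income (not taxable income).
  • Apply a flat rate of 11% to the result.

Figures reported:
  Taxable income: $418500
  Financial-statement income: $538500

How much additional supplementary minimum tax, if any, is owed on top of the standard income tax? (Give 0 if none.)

$1925

Supplementary minimum tax:
  Base (financial-statement income): $538500
  $538500 × 11% = $59235

Standard income tax:
  $32000 × 10% = $3200
  $386500 × 14% = $54110
  → $57310

Excess of supplementary minimum tax over standard income tax: $59235 − $57310 = $1925.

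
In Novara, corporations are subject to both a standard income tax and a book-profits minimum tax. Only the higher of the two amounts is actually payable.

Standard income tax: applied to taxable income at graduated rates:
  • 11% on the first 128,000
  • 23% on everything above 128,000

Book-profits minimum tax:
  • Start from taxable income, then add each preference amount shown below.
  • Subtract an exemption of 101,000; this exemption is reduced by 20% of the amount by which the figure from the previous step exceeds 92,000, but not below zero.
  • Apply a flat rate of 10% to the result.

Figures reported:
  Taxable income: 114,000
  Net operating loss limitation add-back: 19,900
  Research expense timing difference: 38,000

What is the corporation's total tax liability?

Standard income tax:
  114,000 × 11% = 12,540

Book-profits minimum tax:
  Adjusted income: 114,000 + 19,900 + 38,000 = 171,900
  Exemption: 101,000 − 20% × (171,900 − 92,000) = 101,000 − 15,980 = 85,020
  Base: 171,900 − 85,020 = 86,880
  86,880 × 10% = 8,688

12,540 > 8,688, so the standard income tax governs.

12,540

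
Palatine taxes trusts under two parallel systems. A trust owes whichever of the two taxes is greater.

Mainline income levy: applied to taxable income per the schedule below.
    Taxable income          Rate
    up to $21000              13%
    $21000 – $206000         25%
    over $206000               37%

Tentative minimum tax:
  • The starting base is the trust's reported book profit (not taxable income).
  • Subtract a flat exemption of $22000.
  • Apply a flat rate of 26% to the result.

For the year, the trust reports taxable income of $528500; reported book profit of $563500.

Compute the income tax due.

$168305

Mainline income levy:
  $21000 × 13% = $2730
  $185000 × 25% = $46250
  $322500 × 37% = $119325
  → $168305

Tentative minimum tax:
  Base (reported book profit): $563500
  Less exemption $22000 → base $541500
  $541500 × 26% = $140790

$168305 > $140790, so the mainline income levy governs.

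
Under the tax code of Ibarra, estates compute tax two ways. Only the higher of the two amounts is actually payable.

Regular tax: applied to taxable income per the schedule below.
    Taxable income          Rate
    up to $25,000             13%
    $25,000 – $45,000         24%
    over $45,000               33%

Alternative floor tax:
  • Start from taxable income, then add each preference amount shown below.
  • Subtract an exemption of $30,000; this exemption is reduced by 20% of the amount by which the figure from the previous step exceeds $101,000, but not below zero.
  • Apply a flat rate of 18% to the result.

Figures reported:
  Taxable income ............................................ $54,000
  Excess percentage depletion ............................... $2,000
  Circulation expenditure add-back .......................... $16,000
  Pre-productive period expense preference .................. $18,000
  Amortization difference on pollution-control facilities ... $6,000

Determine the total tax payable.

Regular tax:
  $25,000 × 13% = $3,250
  $20,000 × 24% = $4,800
  $9,000 × 33% = $2,970
  → $11,020

Alternative floor tax:
  Adjusted income: $54,000 + $2,000 + $16,000 + $18,000 + $6,000 = $96,000
  Exemption: $96,000 ≤ $101,000, so full $30,000 applies
  Base: $96,000 − $30,000 = $66,000
  $66,000 × 18% = $11,880

$11,880 > $11,020, so the alternative floor tax is the binding amount.

$11,880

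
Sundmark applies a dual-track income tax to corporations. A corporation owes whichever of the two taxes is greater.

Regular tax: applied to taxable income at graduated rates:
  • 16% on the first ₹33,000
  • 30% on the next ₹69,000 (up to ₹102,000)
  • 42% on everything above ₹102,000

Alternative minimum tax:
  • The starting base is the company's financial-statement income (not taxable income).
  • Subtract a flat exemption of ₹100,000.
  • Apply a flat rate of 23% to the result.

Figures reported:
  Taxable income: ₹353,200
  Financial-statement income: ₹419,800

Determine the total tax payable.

₹131,484

Regular tax:
  ₹33,000 × 16% = ₹5,280
  ₹69,000 × 30% = ₹20,700
  ₹251,200 × 42% = ₹105,504
  → ₹131,484

Alternative minimum tax:
  Base (financial-statement income): ₹419,800
  Less exemption ₹100,000 → base ₹319,800
  ₹319,800 × 23% = ₹73,554

₹131,484 > ₹73,554, so the regular tax governs.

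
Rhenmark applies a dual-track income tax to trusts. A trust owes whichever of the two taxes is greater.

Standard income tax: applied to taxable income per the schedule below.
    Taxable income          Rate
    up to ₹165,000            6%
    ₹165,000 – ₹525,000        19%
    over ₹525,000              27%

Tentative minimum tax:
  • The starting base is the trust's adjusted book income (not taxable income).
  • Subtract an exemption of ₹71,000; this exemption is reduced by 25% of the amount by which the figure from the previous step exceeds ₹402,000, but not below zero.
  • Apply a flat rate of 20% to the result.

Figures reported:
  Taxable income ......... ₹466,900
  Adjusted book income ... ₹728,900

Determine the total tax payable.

₹145,780

Tentative minimum tax:
  Base (adjusted book income): ₹728,900
  Exemption: 25% × (₹728,900 − ₹402,000) = ₹81,725 ≥ ₹71,000, so the exemption is fully phased out
  Base: ₹728,900 − ₹0 = ₹728,900
  ₹728,900 × 20% = ₹145,780

Standard income tax:
  ₹165,000 × 6% = ₹9,900
  ₹301,900 × 19% = ₹57,361
  → ₹67,261

₹145,780 > ₹67,261, so the tentative minimum tax is the binding amount.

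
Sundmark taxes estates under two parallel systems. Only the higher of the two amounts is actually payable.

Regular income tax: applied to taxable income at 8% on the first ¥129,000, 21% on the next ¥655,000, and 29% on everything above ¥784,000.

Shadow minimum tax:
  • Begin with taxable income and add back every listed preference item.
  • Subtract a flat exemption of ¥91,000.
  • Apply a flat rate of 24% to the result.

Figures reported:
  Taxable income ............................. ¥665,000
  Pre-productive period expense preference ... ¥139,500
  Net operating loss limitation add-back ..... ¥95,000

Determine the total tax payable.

¥194,040

Regular income tax:
  ¥129,000 × 8% = ¥10,320
  ¥536,000 × 21% = ¥112,560
  → ¥122,880

Shadow minimum tax:
  Adjusted income: ¥665,000 + ¥139,500 + ¥95,000 = ¥899,500
  Less exemption ¥91,000 → base ¥808,500
  ¥808,500 × 24% = ¥194,040

¥194,040 > ¥122,880, so the shadow minimum tax is the binding amount.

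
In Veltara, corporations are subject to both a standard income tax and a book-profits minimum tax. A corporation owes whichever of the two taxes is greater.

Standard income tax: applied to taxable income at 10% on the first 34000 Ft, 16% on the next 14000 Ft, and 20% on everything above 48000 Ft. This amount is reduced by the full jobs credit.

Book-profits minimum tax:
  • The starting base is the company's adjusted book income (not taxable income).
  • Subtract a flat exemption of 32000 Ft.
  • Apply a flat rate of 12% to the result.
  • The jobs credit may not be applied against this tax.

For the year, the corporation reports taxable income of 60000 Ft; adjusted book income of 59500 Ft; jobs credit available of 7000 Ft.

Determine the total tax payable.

Standard income tax:
  34000 Ft × 10% = 3400 Ft
  14000 Ft × 16% = 2240 Ft
  12000 Ft × 20% = 2400 Ft
  → 8040 Ft
  Less jobs credit 7000 Ft → 1040 Ft

Book-profits minimum tax:
  Base (adjusted book income): 59500 Ft
  Less exemption 32000 Ft → base 27500 Ft
  27500 Ft × 12% = 3300 Ft

3300 Ft > 1040 Ft, so the book-profits minimum tax is the binding amount.

3300 Ft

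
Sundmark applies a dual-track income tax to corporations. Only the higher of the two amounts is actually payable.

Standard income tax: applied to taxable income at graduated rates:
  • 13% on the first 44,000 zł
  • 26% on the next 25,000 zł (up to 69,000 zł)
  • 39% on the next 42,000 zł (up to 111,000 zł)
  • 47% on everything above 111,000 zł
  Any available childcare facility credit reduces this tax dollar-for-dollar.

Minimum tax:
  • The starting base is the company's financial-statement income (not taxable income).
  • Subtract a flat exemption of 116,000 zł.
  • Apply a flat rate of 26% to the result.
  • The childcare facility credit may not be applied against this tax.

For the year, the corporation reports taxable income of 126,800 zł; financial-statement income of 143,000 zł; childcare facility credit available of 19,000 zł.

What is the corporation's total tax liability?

Standard income tax:
  44,000 zł × 13% = 5,720 zł
  25,000 zł × 26% = 6,500 zł
  42,000 zł × 39% = 16,380 zł
  15,800 zł × 47% = 7,426 zł
  → 36,026 zł
  Less childcare facility credit 19,000 zł → 17,026 zł

Minimum tax:
  Base (financial-statement income): 143,000 zł
  Less exemption 116,000 zł → base 27,000 zł
  27,000 zł × 26% = 7,020 zł

17,026 zł > 7,020 zł, so the standard income tax governs.

17,026 zł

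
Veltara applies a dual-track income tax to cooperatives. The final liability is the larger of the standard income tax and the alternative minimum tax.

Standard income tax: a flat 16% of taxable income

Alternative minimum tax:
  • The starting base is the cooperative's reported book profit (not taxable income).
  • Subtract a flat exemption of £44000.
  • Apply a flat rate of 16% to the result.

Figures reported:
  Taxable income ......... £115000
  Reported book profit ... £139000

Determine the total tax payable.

£18400

Alternative minimum tax:
  Base (reported book profit): £139000
  Less exemption £44000 → base £95000
  £95000 × 16% = £15200

Standard income tax:
  £115000 × 16% = £18400

£18400 > £15200, so the standard income tax governs.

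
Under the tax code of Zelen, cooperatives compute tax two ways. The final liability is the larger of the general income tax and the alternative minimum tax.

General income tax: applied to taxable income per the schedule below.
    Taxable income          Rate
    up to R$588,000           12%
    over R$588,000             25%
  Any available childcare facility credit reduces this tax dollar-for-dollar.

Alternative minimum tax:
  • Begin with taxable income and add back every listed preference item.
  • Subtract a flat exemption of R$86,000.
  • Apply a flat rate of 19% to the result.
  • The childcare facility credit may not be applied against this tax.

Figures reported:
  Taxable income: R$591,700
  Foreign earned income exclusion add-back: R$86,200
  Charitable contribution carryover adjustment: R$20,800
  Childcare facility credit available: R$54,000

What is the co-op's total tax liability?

R$116,413

General income tax:
  R$588,000 × 12% = R$70,560
  R$3,700 × 25% = R$925
  → R$71,485
  Less childcare facility credit R$54,000 → R$17,485

Alternative minimum tax:
  Adjusted income: R$591,700 + R$86,200 + R$20,800 = R$698,700
  Less exemption R$86,000 → base R$612,700
  R$612,700 × 19% = R$116,413

R$116,413 > R$17,485, so the alternative minimum tax is the binding amount.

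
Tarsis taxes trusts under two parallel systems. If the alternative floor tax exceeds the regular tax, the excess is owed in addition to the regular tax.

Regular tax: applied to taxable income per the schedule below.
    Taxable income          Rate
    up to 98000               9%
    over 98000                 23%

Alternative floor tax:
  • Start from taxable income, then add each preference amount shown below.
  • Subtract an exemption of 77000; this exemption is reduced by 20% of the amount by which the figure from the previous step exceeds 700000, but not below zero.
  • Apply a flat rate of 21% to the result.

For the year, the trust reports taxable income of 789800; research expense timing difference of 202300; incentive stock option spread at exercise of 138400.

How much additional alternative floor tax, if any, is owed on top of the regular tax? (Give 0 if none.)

69471

Alternative floor tax:
  Adjusted income: 789800 + 202300 + 138400 = 1130500
  Exemption: 20% × (1130500 − 700000) = 86100 ≥ 77000, so the exemption is fully phased out
  Base: 1130500 − 0 = 1130500
  1130500 × 21% = 237405

Regular tax:
  98000 × 9% = 8820
  691800 × 23% = 159114
  → 167934

Excess of alternative floor tax over regular tax: 237405 − 167934 = 69471.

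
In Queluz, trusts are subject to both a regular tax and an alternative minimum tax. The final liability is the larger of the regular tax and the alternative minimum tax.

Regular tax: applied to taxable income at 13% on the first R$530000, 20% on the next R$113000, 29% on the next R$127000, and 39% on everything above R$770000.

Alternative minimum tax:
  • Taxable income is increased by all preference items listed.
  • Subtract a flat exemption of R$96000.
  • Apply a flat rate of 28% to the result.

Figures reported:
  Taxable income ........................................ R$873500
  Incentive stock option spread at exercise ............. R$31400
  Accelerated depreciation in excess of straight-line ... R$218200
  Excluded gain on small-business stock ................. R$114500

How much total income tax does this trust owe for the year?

R$319648

Alternative minimum tax:
  Adjusted income: R$873500 + R$31400 + R$218200 + R$114500 = R$1237600
  Less exemption R$96000 → base R$1141600
  R$1141600 × 28% = R$319648

Regular tax:
  R$530000 × 13% = R$68900
  R$113000 × 20% = R$22600
  R$127000 × 29% = R$36830
  R$103500 × 39% = R$40365
  → R$168695

R$319648 > R$168695, so the alternative minimum tax is the binding amount.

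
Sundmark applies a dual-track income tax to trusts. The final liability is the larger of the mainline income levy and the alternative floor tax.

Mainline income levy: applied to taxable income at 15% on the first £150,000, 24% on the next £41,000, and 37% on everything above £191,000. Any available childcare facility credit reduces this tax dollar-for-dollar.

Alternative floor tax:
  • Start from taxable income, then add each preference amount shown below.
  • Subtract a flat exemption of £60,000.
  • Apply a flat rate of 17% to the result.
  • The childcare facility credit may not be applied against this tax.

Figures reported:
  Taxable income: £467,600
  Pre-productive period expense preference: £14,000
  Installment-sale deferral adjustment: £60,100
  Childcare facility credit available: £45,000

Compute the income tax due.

£89,682

Alternative floor tax:
  Adjusted income: £467,600 + £14,000 + £60,100 = £541,700
  Less exemption £60,000 → base £481,700
  £481,700 × 17% = £81,889

Mainline income levy:
  £150,000 × 15% = £22,500
  £41,000 × 24% = £9,840
  £276,600 × 37% = £102,342
  → £134,682
  Less childcare facility credit £45,000 → £89,682

£89,682 > £81,889, so the mainline income levy governs.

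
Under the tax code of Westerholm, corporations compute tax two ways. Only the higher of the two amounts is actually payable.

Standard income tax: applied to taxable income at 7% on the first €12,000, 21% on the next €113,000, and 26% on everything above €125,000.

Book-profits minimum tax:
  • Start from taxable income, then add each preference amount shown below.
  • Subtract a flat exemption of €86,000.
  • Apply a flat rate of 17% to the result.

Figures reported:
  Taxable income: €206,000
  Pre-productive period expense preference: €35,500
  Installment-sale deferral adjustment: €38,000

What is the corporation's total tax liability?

Book-profits minimum tax:
  Adjusted income: €206,000 + €35,500 + €38,000 = €279,500
  Less exemption €86,000 → base €193,500
  €193,500 × 17% = €32,895

Standard income tax:
  €12,000 × 7% = €840
  €113,000 × 21% = €23,730
  €81,000 × 26% = €21,060
  → €45,630

€45,630 > €32,895, so the standard income tax governs.

€45,630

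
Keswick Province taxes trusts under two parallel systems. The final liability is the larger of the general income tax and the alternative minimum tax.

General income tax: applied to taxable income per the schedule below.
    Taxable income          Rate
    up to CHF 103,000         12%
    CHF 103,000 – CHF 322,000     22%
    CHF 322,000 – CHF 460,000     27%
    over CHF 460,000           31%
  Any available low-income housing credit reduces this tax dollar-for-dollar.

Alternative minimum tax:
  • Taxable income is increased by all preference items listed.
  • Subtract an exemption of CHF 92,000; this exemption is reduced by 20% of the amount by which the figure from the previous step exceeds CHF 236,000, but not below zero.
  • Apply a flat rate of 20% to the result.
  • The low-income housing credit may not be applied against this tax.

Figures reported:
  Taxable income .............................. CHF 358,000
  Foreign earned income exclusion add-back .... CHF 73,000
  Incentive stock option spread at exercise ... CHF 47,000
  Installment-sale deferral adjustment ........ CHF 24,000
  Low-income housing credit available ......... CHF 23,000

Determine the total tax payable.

CHF 92,640

Alternative minimum tax:
  Adjusted income: CHF 358,000 + CHF 73,000 + CHF 47,000 + CHF 24,000 = CHF 502,000
  Exemption: CHF 92,000 − 20% × (CHF 502,000 − CHF 236,000) = CHF 92,000 − CHF 53,200 = CHF 38,800
  Base: CHF 502,000 − CHF 38,800 = CHF 463,200
  CHF 463,200 × 20% = CHF 92,640

General income tax:
  CHF 103,000 × 12% = CHF 12,360
  CHF 219,000 × 22% = CHF 48,180
  CHF 36,000 × 27% = CHF 9,720
  → CHF 70,260
  Less low-income housing credit CHF 23,000 → CHF 47,260

CHF 92,640 > CHF 47,260, so the alternative minimum tax is the binding amount.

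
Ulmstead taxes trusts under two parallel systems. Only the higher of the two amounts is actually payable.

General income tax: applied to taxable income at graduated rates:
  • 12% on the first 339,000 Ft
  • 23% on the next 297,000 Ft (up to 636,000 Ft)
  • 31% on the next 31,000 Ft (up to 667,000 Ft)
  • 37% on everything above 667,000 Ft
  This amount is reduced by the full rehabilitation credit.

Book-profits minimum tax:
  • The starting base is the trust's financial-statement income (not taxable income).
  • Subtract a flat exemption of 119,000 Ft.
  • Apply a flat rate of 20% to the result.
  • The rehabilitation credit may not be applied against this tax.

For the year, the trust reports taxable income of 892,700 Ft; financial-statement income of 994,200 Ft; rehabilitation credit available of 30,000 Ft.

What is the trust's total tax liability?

Book-profits minimum tax:
  Base (financial-statement income): 994,200 Ft
  Less exemption 119,000 Ft → base 875,200 Ft
  875,200 Ft × 20% = 175,040 Ft

General income tax:
  339,000 Ft × 12% = 40,680 Ft
  297,000 Ft × 23% = 68,310 Ft
  31,000 Ft × 31% = 9,610 Ft
  225,700 Ft × 37% = 83,509 Ft
  → 202,109 Ft
  Less rehabilitation credit 30,000 Ft → 172,109 Ft

175,040 Ft > 172,109 Ft, so the book-profits minimum tax is the binding amount.

175,040 Ft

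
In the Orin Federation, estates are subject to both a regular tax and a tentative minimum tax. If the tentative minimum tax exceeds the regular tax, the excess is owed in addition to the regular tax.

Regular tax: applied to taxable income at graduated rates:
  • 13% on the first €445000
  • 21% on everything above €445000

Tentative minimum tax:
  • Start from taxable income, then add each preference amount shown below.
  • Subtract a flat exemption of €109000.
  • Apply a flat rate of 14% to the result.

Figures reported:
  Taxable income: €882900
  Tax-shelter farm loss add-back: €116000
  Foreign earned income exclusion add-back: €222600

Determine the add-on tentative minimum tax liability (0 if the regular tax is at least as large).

€5941

Regular tax:
  €445000 × 13% = €57850
  €437900 × 21% = €91959
  → €149809

Tentative minimum tax:
  Adjusted income: €882900 + €116000 + €222600 = €1221500
  Less exemption €109000 → base €1112500
  €1112500 × 14% = €155750

Excess of tentative minimum tax over regular tax: €155750 − €149809 = €5941.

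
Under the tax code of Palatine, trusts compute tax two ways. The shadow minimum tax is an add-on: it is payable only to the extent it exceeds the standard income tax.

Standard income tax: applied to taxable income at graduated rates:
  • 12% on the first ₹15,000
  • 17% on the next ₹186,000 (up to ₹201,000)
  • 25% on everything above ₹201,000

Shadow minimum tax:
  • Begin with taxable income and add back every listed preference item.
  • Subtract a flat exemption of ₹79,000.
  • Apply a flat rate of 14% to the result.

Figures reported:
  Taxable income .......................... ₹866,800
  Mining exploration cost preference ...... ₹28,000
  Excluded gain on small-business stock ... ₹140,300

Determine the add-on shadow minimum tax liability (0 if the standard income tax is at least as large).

Shadow minimum tax:
  Adjusted income: ₹866,800 + ₹28,000 + ₹140,300 = ₹1,035,100
  Less exemption ₹79,000 → base ₹956,100
  ₹956,100 × 14% = ₹133,854

Standard income tax:
  ₹15,000 × 12% = ₹1,800
  ₹186,000 × 17% = ₹31,620
  ₹665,800 × 25% = ₹166,450
  → ₹199,870

₹133,854 ≤ ₹199,870, so no add-on is due.

₹0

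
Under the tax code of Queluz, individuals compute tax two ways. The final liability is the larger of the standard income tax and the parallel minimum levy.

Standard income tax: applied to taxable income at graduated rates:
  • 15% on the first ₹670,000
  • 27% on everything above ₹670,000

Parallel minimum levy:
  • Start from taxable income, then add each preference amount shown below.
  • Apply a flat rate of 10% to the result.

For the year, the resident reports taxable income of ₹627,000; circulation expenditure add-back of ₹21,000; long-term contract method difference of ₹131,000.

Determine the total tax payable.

Standard income tax:
  ₹627,000 × 15% = ₹94,050

Parallel minimum levy:
  Adjusted income: ₹627,000 + ₹21,000 + ₹131,000 = ₹779,000
  ₹779,000 × 10% = ₹77,900

₹94,050 > ₹77,900, so the standard income tax governs.

₹94,050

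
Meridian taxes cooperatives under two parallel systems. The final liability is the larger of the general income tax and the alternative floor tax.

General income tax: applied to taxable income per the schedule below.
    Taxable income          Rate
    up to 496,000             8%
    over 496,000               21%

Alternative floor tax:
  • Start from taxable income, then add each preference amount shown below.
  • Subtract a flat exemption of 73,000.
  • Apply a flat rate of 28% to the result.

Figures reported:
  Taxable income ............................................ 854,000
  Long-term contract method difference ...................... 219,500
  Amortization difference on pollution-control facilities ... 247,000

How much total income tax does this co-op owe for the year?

General income tax:
  496,000 × 8% = 39,680
  358,000 × 21% = 75,180
  → 114,860

Alternative floor tax:
  Adjusted income: 854,000 + 219,500 + 247,000 = 1,320,500
  Less exemption 73,000 → base 1,247,500
  1,247,500 × 28% = 349,300

349,300 > 114,860, so the alternative floor tax is the binding amount.

349,300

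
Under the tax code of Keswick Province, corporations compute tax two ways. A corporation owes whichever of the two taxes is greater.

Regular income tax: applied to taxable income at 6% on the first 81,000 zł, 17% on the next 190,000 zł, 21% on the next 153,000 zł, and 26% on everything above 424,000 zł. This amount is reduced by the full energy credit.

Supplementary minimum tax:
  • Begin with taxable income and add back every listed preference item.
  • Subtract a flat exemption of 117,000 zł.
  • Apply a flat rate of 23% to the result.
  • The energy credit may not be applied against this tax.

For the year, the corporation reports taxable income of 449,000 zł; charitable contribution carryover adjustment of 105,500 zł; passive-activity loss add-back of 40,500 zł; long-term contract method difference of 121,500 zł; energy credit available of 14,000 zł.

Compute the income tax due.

137,885 zł

Supplementary minimum tax:
  Adjusted income: 449,000 zł + 105,500 zł + 40,500 zł + 121,500 zł = 716,500 zł
  Less exemption 117,000 zł → base 599,500 zł
  599,500 zł × 23% = 137,885 zł

Regular income tax:
  81,000 zł × 6% = 4,860 zł
  190,000 zł × 17% = 32,300 zł
  153,000 zł × 21% = 32,130 zł
  25,000 zł × 26% = 6,500 zł
  → 75,790 zł
  Less energy credit 14,000 zł → 61,790 zł

137,885 zł > 61,790 zł, so the supplementary minimum tax is the binding amount.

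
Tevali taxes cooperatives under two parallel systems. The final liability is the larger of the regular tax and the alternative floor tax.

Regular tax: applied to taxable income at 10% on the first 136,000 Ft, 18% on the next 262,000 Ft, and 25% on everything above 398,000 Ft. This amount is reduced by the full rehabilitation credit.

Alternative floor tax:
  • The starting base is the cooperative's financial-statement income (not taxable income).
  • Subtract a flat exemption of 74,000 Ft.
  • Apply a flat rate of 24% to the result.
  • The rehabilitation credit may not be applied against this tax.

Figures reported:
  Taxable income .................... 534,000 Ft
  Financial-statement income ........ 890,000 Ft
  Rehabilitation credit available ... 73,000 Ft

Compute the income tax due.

Regular tax:
  136,000 Ft × 10% = 13,600 Ft
  262,000 Ft × 18% = 47,160 Ft
  136,000 Ft × 25% = 34,000 Ft
  → 94,760 Ft
  Less rehabilitation credit 73,000 Ft → 21,760 Ft

Alternative floor tax:
  Base (financial-statement income): 890,000 Ft
  Less exemption 74,000 Ft → base 816,000 Ft
  816,000 Ft × 24% = 195,840 Ft

195,840 Ft > 21,760 Ft, so the alternative floor tax is the binding amount.

195,840 Ft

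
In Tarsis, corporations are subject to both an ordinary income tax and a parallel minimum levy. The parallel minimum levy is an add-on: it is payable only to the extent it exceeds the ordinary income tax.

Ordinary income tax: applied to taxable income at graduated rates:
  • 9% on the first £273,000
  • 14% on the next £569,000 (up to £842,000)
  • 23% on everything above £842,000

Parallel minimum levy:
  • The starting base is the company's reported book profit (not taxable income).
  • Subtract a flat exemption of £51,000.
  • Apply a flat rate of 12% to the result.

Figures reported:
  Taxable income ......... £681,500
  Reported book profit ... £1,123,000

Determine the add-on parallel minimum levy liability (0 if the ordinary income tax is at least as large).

£46,880

Ordinary income tax:
  £273,000 × 9% = £24,570
  £408,500 × 14% = £57,190
  → £81,760

Parallel minimum levy:
  Base (reported book profit): £1,123,000
  Less exemption £51,000 → base £1,072,000
  £1,072,000 × 12% = £128,640

Excess of parallel minimum levy over ordinary income tax: £128,640 − £81,760 = £46,880.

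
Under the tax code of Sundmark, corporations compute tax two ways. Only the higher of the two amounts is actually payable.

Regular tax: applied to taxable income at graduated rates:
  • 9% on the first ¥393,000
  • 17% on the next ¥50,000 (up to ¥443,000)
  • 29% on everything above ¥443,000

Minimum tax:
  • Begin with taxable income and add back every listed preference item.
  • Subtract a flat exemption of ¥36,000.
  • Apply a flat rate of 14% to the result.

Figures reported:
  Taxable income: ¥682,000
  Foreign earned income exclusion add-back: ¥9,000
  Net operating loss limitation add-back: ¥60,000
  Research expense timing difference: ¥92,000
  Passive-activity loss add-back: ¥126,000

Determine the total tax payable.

¥130,620

Regular tax:
  ¥393,000 × 9% = ¥35,370
  ¥50,000 × 17% = ¥8,500
  ¥239,000 × 29% = ¥69,310
  → ¥113,180

Minimum tax:
  Adjusted income: ¥682,000 + ¥9,000 + ¥60,000 + ¥92,000 + ¥126,000 = ¥969,000
  Less exemption ¥36,000 → base ¥933,000
  ¥933,000 × 14% = ¥130,620

¥130,620 > ¥113,180, so the minimum tax is the binding amount.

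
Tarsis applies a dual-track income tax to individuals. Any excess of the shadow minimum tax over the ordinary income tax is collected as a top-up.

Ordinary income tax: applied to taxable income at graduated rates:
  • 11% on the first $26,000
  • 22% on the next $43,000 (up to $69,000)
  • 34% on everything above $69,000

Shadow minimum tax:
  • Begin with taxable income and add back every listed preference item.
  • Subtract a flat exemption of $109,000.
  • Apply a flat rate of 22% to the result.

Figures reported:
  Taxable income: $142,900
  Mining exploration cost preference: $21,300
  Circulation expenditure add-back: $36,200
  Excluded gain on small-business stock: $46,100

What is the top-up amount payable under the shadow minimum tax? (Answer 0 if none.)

$0

Shadow minimum tax:
  Adjusted income: $142,900 + $21,300 + $36,200 + $46,100 = $246,500
  Less exemption $109,000 → base $137,500
  $137,500 × 22% = $30,250

Ordinary income tax:
  $26,000 × 11% = $2,860
  $43,000 × 22% = $9,460
  $73,900 × 34% = $25,126
  → $37,446

$30,250 ≤ $37,446, so no add-on is due.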